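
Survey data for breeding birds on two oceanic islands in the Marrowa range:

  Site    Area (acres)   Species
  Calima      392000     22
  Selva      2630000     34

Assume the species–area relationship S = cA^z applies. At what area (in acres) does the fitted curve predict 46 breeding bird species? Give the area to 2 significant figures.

9900000 acres

z = ln(34/22) / ln(2630000/392000) = 0.4353 / 1.9035 = 0.2287
c = 22 / 392000^0.2287 = 22 / 19.02 = 1.157
A = (46/1.157)^(1/0.2287) ⇒ ln A = ln(39.76)/0.2287 = 16.1043
A = e^16.1043 ≈ 9862513 acres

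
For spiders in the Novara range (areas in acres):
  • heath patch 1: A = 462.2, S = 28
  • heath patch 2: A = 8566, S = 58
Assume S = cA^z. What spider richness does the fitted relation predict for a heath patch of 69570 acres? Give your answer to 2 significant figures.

z = ln(58/28) / ln(8566/462.2) = 0.7282 / 2.9196 = 0.2494
c = 28 / 462.2^0.2494 = 28 / 4.621 = 6.06
S₃ = 6.06 × 69570^0.2494 = 6.06 × 16.14 ≈ 97.8

98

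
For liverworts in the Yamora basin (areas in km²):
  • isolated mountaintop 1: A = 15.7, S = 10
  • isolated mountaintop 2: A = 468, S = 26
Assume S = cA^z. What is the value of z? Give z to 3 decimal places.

0.281

Taking logs: ln S = ln c + z ln A, so z = (ln S₂ − ln S₁)/(ln A₂ − ln A₁).
z = ln(26/10) / ln(468/15.7) = ln(2.6) / ln(29.81) = 0.9555 / 3.3948 = 0.2815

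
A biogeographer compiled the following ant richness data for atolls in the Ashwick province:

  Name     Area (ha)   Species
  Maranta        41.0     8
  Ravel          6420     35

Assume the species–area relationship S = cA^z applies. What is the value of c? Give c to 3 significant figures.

2.70

z = ln(S₂/S₁) / ln(A₂/A₁) = ln(35/8) / ln(6420/41) = 1.4759 / 5.0536 = 0.2921
c = S₁ / A₁^z = 8 / 41^0.2921 = 8 / 2.958 = 2.704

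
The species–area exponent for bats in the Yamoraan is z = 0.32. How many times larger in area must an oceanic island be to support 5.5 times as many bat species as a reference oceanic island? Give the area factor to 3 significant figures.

(A₂/A₁)^0.32 = 5.5, so A₂/A₁ = 5.5^(1/0.32) = 5.5^3.125
ln(A₂/A₁) = ln 5.5 / 0.32 = 1.7047 / 0.32 = 5.3273
A₂/A₁ = e^5.3273 ≈ 205.9

206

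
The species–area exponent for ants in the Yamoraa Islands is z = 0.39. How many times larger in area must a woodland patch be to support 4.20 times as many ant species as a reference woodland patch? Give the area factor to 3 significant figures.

(A₂/A₁)^0.39 = 4.2, so A₂/A₁ = 4.2^(1/0.39) = 4.2^2.564
ln(A₂/A₁) = ln 4.2 / 0.39 = 1.4351 / 0.39 = 3.6797
A₂/A₁ = e^3.6797 ≈ 39.63

39.6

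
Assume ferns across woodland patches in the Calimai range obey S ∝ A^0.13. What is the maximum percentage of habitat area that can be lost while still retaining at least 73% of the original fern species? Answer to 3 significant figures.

91.1%

Need (A_new/A_old)^0.13 = 0.73, so A_new/A_old = 0.73^(1/0.13) = 0.73^7.692
ln(A_new/A_old) = ln 0.73 / 0.13 = -0.3147 / 0.13 = -2.4209
A_new/A_old = e^-2.4209 ≈ 0.08885
Fraction that can be lost = 1 − 0.08885 = 0.9112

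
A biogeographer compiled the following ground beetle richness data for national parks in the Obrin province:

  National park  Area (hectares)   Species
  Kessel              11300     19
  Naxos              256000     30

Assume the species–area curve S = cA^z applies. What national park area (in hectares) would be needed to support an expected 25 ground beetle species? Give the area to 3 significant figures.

z = ln(30/19) / ln(256000/11300) = 0.4568 / 3.1204 = 0.1464
c = 19 / 11300^0.1464 = 19 / 3.92 = 4.847
A = (25/4.847)^(1/0.1464) ⇒ ln A = ln(5.158)/0.1464 = 11.2074
A = e^11.2074 ≈ 73673 hectares

73700 hectares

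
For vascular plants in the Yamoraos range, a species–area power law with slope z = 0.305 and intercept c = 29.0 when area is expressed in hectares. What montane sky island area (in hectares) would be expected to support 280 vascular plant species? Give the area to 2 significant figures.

1700 hectares

280 = 29 × A^0.305  ⇒  A^0.305 = 280/29 = 9.655
ln A = ln(9.655) / 0.305 = 2.2675 / 0.305 = 7.4344
A = e^7.4344 ≈ 1693 hectares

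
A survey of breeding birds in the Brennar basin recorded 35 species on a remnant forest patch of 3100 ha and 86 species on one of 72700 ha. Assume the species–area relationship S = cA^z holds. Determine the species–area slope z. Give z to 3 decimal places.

Taking logs: ln S = ln c + z ln A, so z = (ln S₂ − ln S₁)/(ln A₂ − ln A₁).
z = ln(86/35) / ln(72700/3100) = ln(2.457) / ln(23.45) = 0.8990 / 3.1549 = 0.2849

0.285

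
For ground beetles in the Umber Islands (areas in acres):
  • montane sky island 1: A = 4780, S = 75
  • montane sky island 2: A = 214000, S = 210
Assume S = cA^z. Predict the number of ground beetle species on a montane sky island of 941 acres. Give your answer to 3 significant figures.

z = ln(210/75) / ln(214000/4780) = 1.0296 / 3.8015 = 0.2708
c = 75 / 4780^0.2708 = 75 / 9.921 = 7.56
S₃ = 7.56 × 941^0.2708 = 7.56 × 6.388 ≈ 48.29

48.3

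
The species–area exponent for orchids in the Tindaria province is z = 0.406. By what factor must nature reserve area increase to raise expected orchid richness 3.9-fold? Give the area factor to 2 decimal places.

(A₂/A₁)^0.406 = 3.9, so A₂/A₁ = 3.9^(1/0.406) = 3.9^2.463
ln(A₂/A₁) = ln 3.9 / 0.406 = 1.3610 / 0.406 = 3.3522
A₂/A₁ = e^3.3522 ≈ 28.56

28.56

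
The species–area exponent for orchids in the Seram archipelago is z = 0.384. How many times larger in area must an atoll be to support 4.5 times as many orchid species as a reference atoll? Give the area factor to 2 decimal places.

50.24

(A₂/A₁)^0.384 = 4.5, so A₂/A₁ = 4.5^(1/0.384) = 4.5^2.604
ln(A₂/A₁) = ln 4.5 / 0.384 = 1.5041 / 0.384 = 3.9169
A₂/A₁ = e^3.9169 ≈ 50.24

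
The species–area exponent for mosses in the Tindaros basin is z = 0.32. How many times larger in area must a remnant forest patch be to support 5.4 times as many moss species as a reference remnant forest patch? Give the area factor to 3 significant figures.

(A₂/A₁)^0.32 = 5.4, so A₂/A₁ = 5.4^(1/0.32) = 5.4^3.125
ln(A₂/A₁) = ln 5.4 / 0.32 = 1.6864 / 0.32 = 5.2700
A₂/A₁ = e^5.2700 ≈ 194.4

194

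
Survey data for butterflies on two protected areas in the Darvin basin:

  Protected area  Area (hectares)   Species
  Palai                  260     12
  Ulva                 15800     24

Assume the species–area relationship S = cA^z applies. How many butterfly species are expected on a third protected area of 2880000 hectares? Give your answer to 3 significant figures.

57.8

z = ln(24/12) / ln(15800/260) = 0.6931 / 4.1071 = 0.1688
c = 12 / 260^0.1688 = 12 / 2.556 = 4.695
S₃ = 4.695 × 2880000^0.1688 = 4.695 × 12.31 ≈ 57.78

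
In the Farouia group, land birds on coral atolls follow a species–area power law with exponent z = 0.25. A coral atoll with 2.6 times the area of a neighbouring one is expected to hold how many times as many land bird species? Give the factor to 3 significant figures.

1.27

S₂/S₁ = (A₂/A₁)^z = 2.6^0.25
ln(S₂/S₁) = 0.25 × ln 2.6 = 0.25 × 0.9555 = 0.2389
S₂/S₁ = e^0.2389 ≈ 1.27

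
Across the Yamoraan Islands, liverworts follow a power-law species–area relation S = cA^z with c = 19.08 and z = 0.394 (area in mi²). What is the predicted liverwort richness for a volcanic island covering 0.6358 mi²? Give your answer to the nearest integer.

16

S = 19.08 × 0.6358^0.394
ln S = ln 19.08 + 0.394 × ln 0.6358 = 2.9486 + 0.394 × -0.4529 = 2.7702
S = e^2.7702 ≈ 15.96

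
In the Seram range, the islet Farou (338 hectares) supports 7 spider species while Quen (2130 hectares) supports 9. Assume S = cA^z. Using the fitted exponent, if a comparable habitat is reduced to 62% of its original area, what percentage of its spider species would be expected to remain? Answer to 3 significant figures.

93.7%

z = ln(9/7) / ln(2130/338) = 0.2513 / 1.8408 = 0.1365
S_new/S_old = (A_new/A_old)^z = 0.62^0.1365 = exp(0.1365 × -0.4780) = 0.9368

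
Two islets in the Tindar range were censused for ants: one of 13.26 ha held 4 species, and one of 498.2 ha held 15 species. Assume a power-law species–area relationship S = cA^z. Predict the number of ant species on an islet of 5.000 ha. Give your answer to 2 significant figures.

2.8

z = ln(15/4) / ln(498.2/13.26) = 1.3218 / 3.6262 = 0.3645
c = 4 / 13.26^0.3645 = 4 / 2.565 = 1.559
S₃ = 1.559 × 5^0.3645 = 1.559 × 1.798 ≈ 2.803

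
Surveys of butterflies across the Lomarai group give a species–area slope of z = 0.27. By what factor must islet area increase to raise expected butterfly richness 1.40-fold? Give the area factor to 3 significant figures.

(A₂/A₁)^0.27 = 1.4, so A₂/A₁ = 1.4^(1/0.27) = 1.4^3.704
ln(A₂/A₁) = ln 1.4 / 0.27 = 0.3365 / 0.27 = 1.2462
A₂/A₁ = e^1.2462 ≈ 3.477

3.48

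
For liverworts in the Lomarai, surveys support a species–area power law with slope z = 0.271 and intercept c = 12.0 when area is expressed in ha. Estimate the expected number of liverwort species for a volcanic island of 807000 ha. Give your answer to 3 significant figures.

S = 12 × 807000^0.271
ln S = ln 12 + 0.271 × ln 807000 = 2.4849 + 0.271 × 13.6011 = 6.1708
S = e^6.1708 ≈ 478.6

479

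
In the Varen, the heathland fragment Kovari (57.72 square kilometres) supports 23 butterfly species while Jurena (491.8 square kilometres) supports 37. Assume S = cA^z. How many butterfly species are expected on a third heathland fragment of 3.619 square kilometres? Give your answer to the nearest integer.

12

z = ln(37/23) / ln(491.8/57.72) = 0.4754 / 2.1425 = 0.2219
c = 23 / 57.72^0.2219 = 23 / 2.459 = 9.352
S₃ = 9.352 × 3.619^0.2219 = 9.352 × 1.33 ≈ 12.44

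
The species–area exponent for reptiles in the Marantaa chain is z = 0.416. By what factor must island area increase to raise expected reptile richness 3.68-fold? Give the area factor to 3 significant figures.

(A₂/A₁)^0.416 = 3.68, so A₂/A₁ = 3.68^(1/0.416) = 3.68^2.404
ln(A₂/A₁) = ln 3.68 / 0.416 = 1.3029 / 0.416 = 3.1320
A₂/A₁ = e^3.1320 ≈ 22.92

22.9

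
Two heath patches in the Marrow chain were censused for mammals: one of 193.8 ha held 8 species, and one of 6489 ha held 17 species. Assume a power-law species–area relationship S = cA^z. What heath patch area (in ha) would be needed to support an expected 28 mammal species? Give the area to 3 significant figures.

z = ln(17/8) / ln(6489/193.8) = 0.7538 / 3.5110 = 0.2147
c = 8 / 193.8^0.2147 = 8 / 3.098 = 2.582
A = (28/2.582)^(1/0.2147) ⇒ ln A = ln(10.84)/0.2147 = 11.1021
A = e^11.1021 ≈ 66313 ha

66300 ha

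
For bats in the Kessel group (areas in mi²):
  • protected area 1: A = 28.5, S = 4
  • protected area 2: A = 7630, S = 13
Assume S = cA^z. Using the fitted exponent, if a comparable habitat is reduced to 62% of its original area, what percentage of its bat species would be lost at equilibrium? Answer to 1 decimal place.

9.6%

z = ln(13/4) / ln(7630/28.5) = 1.1787 / 5.5899 = 0.2109
S_new/S_old = (A_new/A_old)^z = 0.62^0.2109 = exp(0.2109 × -0.4780) = 0.9041
Fraction lost = 1 − 0.9041 = 0.09588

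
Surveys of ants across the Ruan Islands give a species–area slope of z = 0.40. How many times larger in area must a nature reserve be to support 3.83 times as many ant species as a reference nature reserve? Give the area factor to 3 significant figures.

28.7

(A₂/A₁)^0.4 = 3.83, so A₂/A₁ = 3.83^(1/0.4) = 3.83^2.5
ln(A₂/A₁) = ln 3.83 / 0.4 = 1.3429 / 0.4 = 3.3572
A₂/A₁ = e^3.3572 ≈ 28.71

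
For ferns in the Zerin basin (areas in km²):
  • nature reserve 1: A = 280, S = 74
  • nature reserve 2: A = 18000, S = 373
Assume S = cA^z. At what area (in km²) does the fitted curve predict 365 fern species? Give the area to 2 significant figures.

17000 km²

z = ln(373/74) / ln(18000/280) = 1.6175 / 4.1633 = 0.3885
c = 74 / 280^0.3885 = 74 / 8.928 = 8.289
A = (365/8.289)^(1/0.3885) ⇒ ln A = ln(44.04)/0.3885 = 9.7423
A = e^9.7423 ≈ 17023 km²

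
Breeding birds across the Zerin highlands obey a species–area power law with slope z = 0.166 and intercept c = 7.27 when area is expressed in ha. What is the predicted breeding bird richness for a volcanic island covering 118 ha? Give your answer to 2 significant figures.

16

S = 7.27 × 118^0.166 = 7.27 × 2.208 ≈ 16.05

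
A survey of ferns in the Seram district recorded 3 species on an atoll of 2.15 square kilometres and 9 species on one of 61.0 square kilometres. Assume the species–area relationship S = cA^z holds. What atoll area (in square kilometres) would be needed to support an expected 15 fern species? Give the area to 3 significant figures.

z = ln(9/3) / ln(61/2.15) = 1.0986 / 3.3454 = 0.3284
c = 3 / 2.15^0.3284 = 3 / 1.286 = 2.333
A = (15/2.333)^(1/0.3284) ⇒ ln A = ln(6.429)/0.3284 = 5.6664
A = e^5.6664 ≈ 289 square kilometres

289 square kilometres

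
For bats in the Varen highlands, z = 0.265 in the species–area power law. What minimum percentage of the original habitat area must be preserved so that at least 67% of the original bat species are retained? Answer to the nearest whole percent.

22%

Need (A_new/A_old)^0.265 = 0.67, so A_new/A_old = 0.67^(1/0.265) = 0.67^3.774
ln(A_new/A_old) = ln 0.67 / 0.265 = -0.4005 / 0.265 = -1.5112
A_new/A_old = e^-1.5112 ≈ 0.2206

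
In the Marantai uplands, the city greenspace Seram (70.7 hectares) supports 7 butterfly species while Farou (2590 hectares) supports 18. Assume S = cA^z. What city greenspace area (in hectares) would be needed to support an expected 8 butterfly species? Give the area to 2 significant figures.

120 hectares

z = ln(18/7) / ln(2590/70.7) = 0.9445 / 3.6010 = 0.2623
c = 7 / 70.7^0.2623 = 7 / 3.055 = 2.291
A = (8/2.291)^(1/0.2623) ⇒ ln A = ln(3.492)/0.2623 = 4.7676
A = e^4.7676 ≈ 117.6 hectares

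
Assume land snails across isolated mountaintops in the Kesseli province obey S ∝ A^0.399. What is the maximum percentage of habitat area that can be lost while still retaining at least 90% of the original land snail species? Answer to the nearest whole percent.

Need (A_new/A_old)^0.399 = 0.9, so A_new/A_old = 0.9^(1/0.399) = 0.9^2.506
ln(A_new/A_old) = ln 0.9 / 0.399 = -0.1054 / 0.399 = -0.2641
A_new/A_old = e^-0.2641 ≈ 0.7679
Fraction that can be lost = 1 − 0.7679 = 0.2321

23%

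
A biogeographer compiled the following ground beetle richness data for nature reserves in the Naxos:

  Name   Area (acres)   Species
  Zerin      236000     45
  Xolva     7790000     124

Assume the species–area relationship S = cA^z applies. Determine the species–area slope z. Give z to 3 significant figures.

Taking logs: ln S = ln c + z ln A, so z = (ln S₂ − ln S₁)/(ln A₂ − ln A₁).
z = ln(124/45) / ln(7790000/236000) = ln(2.756) / ln(33.01) = 1.0136 / 3.4968 = 0.2899

0.290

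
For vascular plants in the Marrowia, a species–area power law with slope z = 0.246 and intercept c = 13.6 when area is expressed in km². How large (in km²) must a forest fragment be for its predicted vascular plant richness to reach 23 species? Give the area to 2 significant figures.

8.5 km²

23 = 13.6 × A^0.246  ⇒  A^0.246 = 23/13.6 = 1.691
ln A = ln(1.691) / 0.246 = 0.5254 / 0.246 = 2.1359
A = e^2.1359 ≈ 8.464 km²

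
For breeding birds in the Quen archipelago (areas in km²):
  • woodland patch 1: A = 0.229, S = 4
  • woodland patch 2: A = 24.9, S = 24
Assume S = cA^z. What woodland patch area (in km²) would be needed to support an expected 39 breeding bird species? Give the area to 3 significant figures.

88.7 km²

z = ln(24/4) / ln(24.9/0.229) = 1.7918 / 4.6889 = 0.3821
c = 4 / 0.229^0.3821 = 4 / 0.5693 = 7.026
A = (39/7.026)^(1/0.3821) ⇒ ln A = ln(5.551)/0.3821 = 4.4854
A = e^4.4854 ≈ 88.71 km²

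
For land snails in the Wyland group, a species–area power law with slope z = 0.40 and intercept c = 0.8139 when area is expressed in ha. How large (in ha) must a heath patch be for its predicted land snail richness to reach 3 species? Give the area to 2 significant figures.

3 = 0.8139 × A^0.4  ⇒  A^0.4 = 3/0.8139 = 3.686
ln A = ln(3.686) / 0.4 = 1.3045 / 0.4 = 3.2613
A = e^3.2613 ≈ 26.08 ha

26 ha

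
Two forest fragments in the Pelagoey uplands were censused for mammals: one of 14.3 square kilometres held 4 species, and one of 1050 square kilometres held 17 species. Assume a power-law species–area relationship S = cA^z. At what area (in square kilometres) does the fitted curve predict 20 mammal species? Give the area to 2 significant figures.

1700 square kilometres

z = ln(17/4) / ln(1050/14.3) = 1.4469 / 4.2963 = 0.3368
c = 4 / 14.3^0.3368 = 4 / 2.45 = 1.633
A = (20/1.633)^(1/0.3368) ⇒ ln A = ln(12.25)/0.3368 = 7.4391
A = e^7.4391 ≈ 1701 square kilometres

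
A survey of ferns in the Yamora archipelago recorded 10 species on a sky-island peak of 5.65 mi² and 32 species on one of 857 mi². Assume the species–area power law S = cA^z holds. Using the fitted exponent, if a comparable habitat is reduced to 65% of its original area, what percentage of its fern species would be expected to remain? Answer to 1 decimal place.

z = ln(32/10) / ln(857/5.65) = 1.1632 / 5.0218 = 0.2316
S_new/S_old = (A_new/A_old)^z = 0.65^0.2316 = exp(0.2316 × -0.4308) = 0.905

90.5%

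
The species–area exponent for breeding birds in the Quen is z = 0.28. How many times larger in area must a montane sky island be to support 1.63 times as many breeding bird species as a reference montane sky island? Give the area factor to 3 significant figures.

(A₂/A₁)^0.28 = 1.63, so A₂/A₁ = 1.63^(1/0.28) = 1.63^3.571
ln(A₂/A₁) = ln 1.63 / 0.28 = 0.4886 / 0.28 = 1.7449
A₂/A₁ = e^1.7449 ≈ 5.725

5.73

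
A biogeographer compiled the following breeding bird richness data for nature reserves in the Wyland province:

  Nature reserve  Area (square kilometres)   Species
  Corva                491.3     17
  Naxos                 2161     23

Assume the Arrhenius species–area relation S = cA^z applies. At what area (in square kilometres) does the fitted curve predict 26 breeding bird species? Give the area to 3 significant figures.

3940 square kilometres

z = ln(23/17) / ln(2161/491.3) = 0.3023 / 1.4813 = 0.2041
c = 17 / 491.3^0.2041 = 17 / 3.542 = 4.8
A = (26/4.8)^(1/0.2041) ⇒ ln A = ln(5.417)/0.2041 = 8.2791
A = e^8.2791 ≈ 3941 square kilometres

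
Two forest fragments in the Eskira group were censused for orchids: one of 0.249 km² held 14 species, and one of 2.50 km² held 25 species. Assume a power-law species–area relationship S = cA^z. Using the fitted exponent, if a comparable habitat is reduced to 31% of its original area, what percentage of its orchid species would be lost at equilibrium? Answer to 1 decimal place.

25.5%

z = ln(25/14) / ln(2.5/0.249) = 0.5798 / 2.3066 = 0.2514
S_new/S_old = (A_new/A_old)^z = 0.31^0.2514 = exp(0.2514 × -1.1712) = 0.745
Fraction lost = 1 − 0.745 = 0.255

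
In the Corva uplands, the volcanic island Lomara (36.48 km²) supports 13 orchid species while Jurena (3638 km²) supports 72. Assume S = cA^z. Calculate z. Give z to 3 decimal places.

0.372

Taking logs: ln S = ln c + z ln A, so z = (ln S₂ − ln S₁)/(ln A₂ − ln A₁).
z = ln(72/13) / ln(3638/36.48) = ln(5.538) / ln(99.73) = 1.7117 / 4.6024 = 0.3719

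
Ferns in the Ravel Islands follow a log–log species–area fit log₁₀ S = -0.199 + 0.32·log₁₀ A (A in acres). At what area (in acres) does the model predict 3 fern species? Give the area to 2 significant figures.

3 = 0.6324 × A^0.32  ⇒  A^0.32 = 3/0.6324 = 4.744
ln A = ln(4.744) / 0.32 = 1.5568 / 0.32 = 4.8651
A = e^4.8651 ≈ 129.7 acres

130 acres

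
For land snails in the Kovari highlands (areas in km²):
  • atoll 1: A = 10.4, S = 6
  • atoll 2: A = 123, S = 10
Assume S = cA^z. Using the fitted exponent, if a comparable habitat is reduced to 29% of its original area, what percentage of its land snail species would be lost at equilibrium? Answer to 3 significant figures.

z = ln(10/6) / ln(123/10.4) = 0.5108 / 2.4704 = 0.2068
S_new/S_old = (A_new/A_old)^z = 0.29^0.2068 = exp(0.2068 × -1.2379) = 0.7742
Fraction lost = 1 − 0.7742 = 0.2258

22.6%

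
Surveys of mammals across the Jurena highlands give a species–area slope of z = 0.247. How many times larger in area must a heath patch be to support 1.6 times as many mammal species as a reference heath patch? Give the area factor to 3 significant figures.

(A₂/A₁)^0.247 = 1.6, so A₂/A₁ = 1.6^(1/0.247) = 1.6^4.049
ln(A₂/A₁) = ln 1.6 / 0.247 = 0.4700 / 0.247 = 1.9028
A₂/A₁ = e^1.9028 ≈ 6.705

6.70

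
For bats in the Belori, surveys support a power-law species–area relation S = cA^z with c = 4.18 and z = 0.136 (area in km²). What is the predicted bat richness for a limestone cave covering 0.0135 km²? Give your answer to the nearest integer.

S = 4.18 × 0.0135^0.136
ln S = ln 4.18 + 0.136 × ln 0.0135 = 1.4303 + 0.136 × -4.3051 = 0.8448
S = e^0.8448 ≈ 2.328

2 species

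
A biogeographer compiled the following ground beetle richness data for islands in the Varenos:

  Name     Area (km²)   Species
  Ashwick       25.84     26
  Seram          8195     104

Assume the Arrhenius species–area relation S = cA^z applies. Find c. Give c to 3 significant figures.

z = ln(S₂/S₁) / ln(A₂/A₁) = ln(104/26) / ln(8195/25.84) = 1.3863 / 5.7594 = 0.2407
c = S₁ / A₁^z = 26 / 25.84^0.2407 = 26 / 2.187 = 11.89

11.9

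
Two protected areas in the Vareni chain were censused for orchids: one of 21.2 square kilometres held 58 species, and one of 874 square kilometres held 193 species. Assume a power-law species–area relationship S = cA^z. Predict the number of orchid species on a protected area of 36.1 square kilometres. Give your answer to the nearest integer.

z = ln(193/58) / ln(874/21.2) = 1.2022 / 3.7191 = 0.3233
c = 58 / 21.2^0.3233 = 58 / 2.684 = 21.61
S₃ = 21.61 × 36.1^0.3233 = 21.61 × 3.188 ≈ 68.89

69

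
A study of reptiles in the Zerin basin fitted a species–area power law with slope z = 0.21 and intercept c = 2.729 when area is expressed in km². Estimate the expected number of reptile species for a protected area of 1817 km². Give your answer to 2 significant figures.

13

S = 2.729 × 1817^0.21 = 2.729 × 4.836 ≈ 13.2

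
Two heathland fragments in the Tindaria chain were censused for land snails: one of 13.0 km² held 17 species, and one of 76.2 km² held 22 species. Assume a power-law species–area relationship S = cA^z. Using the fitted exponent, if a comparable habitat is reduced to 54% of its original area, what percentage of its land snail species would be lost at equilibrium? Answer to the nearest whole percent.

9%

z = ln(22/17) / ln(76.2/13) = 0.2578 / 1.7684 = 0.1458
S_new/S_old = (A_new/A_old)^z = 0.54^0.1458 = exp(0.1458 × -0.6162) = 0.9141
Fraction lost = 1 − 0.9141 = 0.08592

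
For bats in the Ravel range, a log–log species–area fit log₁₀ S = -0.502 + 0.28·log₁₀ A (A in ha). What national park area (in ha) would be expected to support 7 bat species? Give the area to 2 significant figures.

65000 ha

7 = 0.3148 × A^0.28  ⇒  A^0.28 = 7/0.3148 = 22.24
ln A = ln(22.24) / 0.28 = 3.1018 / 0.28 = 11.0779
A = e^11.0779 ≈ 64724 ha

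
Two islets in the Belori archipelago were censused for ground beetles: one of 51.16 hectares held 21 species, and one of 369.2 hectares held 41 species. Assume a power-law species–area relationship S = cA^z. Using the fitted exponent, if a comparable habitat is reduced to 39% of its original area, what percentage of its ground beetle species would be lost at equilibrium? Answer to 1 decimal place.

27.3%

z = ln(41/21) / ln(369.2/51.16) = 0.6690 / 1.9764 = 0.3385
S_new/S_old = (A_new/A_old)^z = 0.39^0.3385 = exp(0.3385 × -0.9416) = 0.7271
Fraction lost = 1 − 0.7271 = 0.2729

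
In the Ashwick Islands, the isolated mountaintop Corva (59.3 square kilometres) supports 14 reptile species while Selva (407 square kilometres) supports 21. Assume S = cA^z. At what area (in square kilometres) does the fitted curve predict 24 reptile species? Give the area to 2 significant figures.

z = ln(21/14) / ln(407/59.3) = 0.4055 / 1.9262 = 0.2105
c = 14 / 59.3^0.2105 = 14 / 2.362 = 5.928
A = (24/5.928)^(1/0.2105) ⇒ ln A = ln(4.049)/0.2105 = 6.6432
A = e^6.6432 ≈ 767.5 square kilometres

770 square kilometres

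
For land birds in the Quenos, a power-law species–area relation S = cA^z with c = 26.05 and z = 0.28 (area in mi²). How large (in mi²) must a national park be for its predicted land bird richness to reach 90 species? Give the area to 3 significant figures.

90 = 26.05 × A^0.28  ⇒  A^0.28 = 90/26.05 = 3.455
ln A = ln(3.455) / 0.28 = 1.2398 / 0.28 = 4.4278
A = e^4.4278 ≈ 83.75 mi²

83.7 mi²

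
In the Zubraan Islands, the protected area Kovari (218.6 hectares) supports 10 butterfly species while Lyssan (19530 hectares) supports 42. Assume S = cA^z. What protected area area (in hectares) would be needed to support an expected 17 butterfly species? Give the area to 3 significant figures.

1150 hectares

z = ln(42/10) / ln(19530/218.6) = 1.4351 / 4.4925 = 0.3194
c = 10 / 218.6^0.3194 = 10 / 5.59 = 1.789
A = (17/1.789)^(1/0.3194) ⇒ ln A = ln(9.502)/0.3194 = 7.0483
A = e^7.0483 ≈ 1151 hectares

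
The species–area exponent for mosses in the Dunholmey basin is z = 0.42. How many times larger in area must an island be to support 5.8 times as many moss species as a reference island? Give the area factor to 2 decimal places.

(A₂/A₁)^0.42 = 5.8, so A₂/A₁ = 5.8^(1/0.42) = 5.8^2.381
ln(A₂/A₁) = ln 5.8 / 0.42 = 1.7579 / 0.42 = 4.1854
A₂/A₁ = e^4.1854 ≈ 65.72

65.72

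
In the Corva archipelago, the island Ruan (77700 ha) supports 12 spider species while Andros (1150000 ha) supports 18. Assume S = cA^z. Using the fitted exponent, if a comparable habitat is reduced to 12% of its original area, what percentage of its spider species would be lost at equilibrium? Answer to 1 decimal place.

27.3%

z = ln(18/12) / ln(1150000/77700) = 0.4055 / 2.6947 = 0.1505
S_new/S_old = (A_new/A_old)^z = 0.12^0.1505 = exp(0.1505 × -2.1203) = 0.7268
Fraction lost = 1 − 0.7268 = 0.2732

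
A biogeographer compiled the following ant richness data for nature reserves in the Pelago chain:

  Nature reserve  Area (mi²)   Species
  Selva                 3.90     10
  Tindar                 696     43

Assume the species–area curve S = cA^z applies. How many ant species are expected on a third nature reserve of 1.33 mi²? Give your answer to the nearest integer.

z = ln(43/10) / ln(696/3.9) = 1.4586 / 5.1844 = 0.2813
c = 10 / 3.9^0.2813 = 10 / 1.467 = 6.819
S₃ = 6.819 × 1.33^0.2813 = 6.819 × 1.084 ≈ 7.388

7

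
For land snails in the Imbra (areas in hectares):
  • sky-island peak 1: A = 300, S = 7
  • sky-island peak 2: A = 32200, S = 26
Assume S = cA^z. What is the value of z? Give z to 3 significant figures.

0.281

Taking logs: ln S = ln c + z ln A, so z = (ln S₂ − ln S₁)/(ln A₂ − ln A₁).
z = ln(26/7) / ln(32200/300) = ln(3.714) / ln(107.3) = 1.3122 / 4.6759 = 0.2806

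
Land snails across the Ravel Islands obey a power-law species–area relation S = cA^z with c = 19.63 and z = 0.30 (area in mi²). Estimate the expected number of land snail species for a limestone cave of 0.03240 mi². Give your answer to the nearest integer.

S = 19.63 × 0.0324^0.3
ln S = ln 19.63 + 0.3 × ln 0.0324 = 2.9771 + 0.3 × -3.4296 = 1.9482
S = e^1.9482 ≈ 7.016

7 species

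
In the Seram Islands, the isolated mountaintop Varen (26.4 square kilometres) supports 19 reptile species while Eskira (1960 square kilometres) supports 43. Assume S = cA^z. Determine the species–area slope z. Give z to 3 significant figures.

0.190

Taking logs: ln S = ln c + z ln A, so z = (ln S₂ − ln S₁)/(ln A₂ − ln A₁).
z = ln(43/19) / ln(1960/26.4) = ln(2.263) / ln(74.24) = 0.8168 / 4.3073 = 0.1896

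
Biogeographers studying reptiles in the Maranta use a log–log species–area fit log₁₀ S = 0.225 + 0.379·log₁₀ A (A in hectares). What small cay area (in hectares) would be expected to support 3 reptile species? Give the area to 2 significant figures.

4.6 hectares

3 = 1.679 × A^0.379  ⇒  A^0.379 = 3/1.679 = 1.787
ln A = ln(1.787) / 0.379 = 0.5805 / 0.379 = 1.5317
A = e^1.5317 ≈ 4.626 hectares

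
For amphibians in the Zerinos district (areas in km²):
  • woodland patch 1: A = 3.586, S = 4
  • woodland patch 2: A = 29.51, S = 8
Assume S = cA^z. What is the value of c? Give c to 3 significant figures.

2.63

z = ln(S₂/S₁) / ln(A₂/A₁) = ln(8/4) / ln(29.51/3.586) = 0.6931 / 2.1077 = 0.3289
c = S₁ / A₁^z = 4 / 3.586^0.3289 = 4 / 1.522 = 2.628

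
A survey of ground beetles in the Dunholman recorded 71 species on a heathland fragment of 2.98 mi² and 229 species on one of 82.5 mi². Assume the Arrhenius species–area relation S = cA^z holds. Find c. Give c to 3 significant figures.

z = ln(S₂/S₁) / ln(A₂/A₁) = ln(229/71) / ln(82.5/2.98) = 1.1710 / 3.3209 = 0.3526
c = S₁ / A₁^z = 71 / 2.98^0.3526 = 71 / 1.47 = 48.31

48.3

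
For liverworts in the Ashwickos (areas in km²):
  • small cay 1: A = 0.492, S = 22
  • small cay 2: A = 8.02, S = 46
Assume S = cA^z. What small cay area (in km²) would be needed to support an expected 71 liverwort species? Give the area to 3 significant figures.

41.4 km²

z = ln(46/22) / ln(8.02/0.492) = 0.7376 / 2.7912 = 0.2643
c = 22 / 0.492^0.2643 = 22 / 0.8291 = 26.54
A = (71/26.54)^(1/0.2643) ⇒ ln A = ln(2.676)/0.2643 = 3.7244
A = e^3.7244 ≈ 41.45 km²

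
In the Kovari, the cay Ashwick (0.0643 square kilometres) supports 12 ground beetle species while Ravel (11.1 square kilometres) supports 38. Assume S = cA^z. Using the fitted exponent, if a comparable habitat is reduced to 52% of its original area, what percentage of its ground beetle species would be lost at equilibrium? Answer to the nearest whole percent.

z = ln(38/12) / ln(11.1/0.0643) = 1.1527 / 5.1511 = 0.2238
S_new/S_old = (A_new/A_old)^z = 0.52^0.2238 = exp(0.2238 × -0.6539) = 0.8639
Fraction lost = 1 − 0.8639 = 0.1361

14%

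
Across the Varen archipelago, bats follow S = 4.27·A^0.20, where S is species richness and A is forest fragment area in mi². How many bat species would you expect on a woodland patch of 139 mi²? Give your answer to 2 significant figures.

S = 4.27 × 139^0.2
ln S = ln 4.27 + 0.2 × ln 139 = 1.4516 + 0.2 × 4.9345 = 2.4385
S = e^2.4385 ≈ 11.46

11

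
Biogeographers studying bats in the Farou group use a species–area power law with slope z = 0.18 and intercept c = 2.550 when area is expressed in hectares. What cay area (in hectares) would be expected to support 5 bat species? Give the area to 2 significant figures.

5 = 2.55 × A^0.18  ⇒  A^0.18 = 5/2.55 = 1.961
ln A = ln(1.961) / 0.18 = 0.6733 / 0.18 = 3.7408
A = e^3.7408 ≈ 42.13 hectares

42 hectares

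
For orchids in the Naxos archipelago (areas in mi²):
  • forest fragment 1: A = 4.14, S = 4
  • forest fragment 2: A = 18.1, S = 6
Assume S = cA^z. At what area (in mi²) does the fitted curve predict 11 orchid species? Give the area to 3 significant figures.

z = ln(6/4) / ln(18.1/4.14) = 0.4055 / 1.4752 = 0.2749
c = 4 / 4.14^0.2749 = 4 / 1.478 = 2.707
A = (11/2.707)^(1/0.2749) ⇒ ln A = ln(4.064)/0.2749 = 5.1012
A = e^5.1012 ≈ 164.2 mi²

164 mi²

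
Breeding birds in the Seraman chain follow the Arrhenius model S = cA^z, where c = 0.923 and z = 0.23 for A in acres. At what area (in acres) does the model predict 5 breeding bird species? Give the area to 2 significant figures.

5 = 0.923 × A^0.23  ⇒  A^0.23 = 5/0.923 = 5.417
ln A = ln(5.417) / 0.23 = 1.6896 / 0.23 = 7.3459
A = e^7.3459 ≈ 1550 acres

1500 acres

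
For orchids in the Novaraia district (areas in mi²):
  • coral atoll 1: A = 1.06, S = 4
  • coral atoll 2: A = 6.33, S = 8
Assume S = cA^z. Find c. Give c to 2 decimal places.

3.91

z = ln(S₂/S₁) / ln(A₂/A₁) = ln(8/4) / ln(6.33/1.06) = 0.6931 / 1.7870 = 0.3879
c = S₁ / A₁^z = 4 / 1.06^0.3879 = 4 / 1.023 = 3.911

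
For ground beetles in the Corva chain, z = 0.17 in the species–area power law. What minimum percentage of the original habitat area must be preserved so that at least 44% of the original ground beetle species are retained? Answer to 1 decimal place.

0.8%

Need (A_new/A_old)^0.17 = 0.44, so A_new/A_old = 0.44^(1/0.17) = 0.44^5.882
ln(A_new/A_old) = ln 0.44 / 0.17 = -0.8210 / 0.17 = -4.8293
A_new/A_old = e^-4.8293 ≈ 0.007992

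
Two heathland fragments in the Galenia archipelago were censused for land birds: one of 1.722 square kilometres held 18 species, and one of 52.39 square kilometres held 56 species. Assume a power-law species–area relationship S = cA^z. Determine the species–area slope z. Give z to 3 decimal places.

0.332

Taking logs: ln S = ln c + z ln A, so z = (ln S₂ − ln S₁)/(ln A₂ − ln A₁).
z = ln(56/18) / ln(52.39/1.722) = ln(3.111) / ln(30.42) = 1.1350 / 3.4152 = 0.3323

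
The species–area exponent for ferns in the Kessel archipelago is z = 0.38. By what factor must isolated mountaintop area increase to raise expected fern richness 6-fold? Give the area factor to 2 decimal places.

(A₂/A₁)^0.38 = 6, so A₂/A₁ = 6^(1/0.38) = 6^2.632
ln(A₂/A₁) = ln 6 / 0.38 = 1.7918 / 0.38 = 4.7152
A₂/A₁ = e^4.7152 ≈ 111.6

111.63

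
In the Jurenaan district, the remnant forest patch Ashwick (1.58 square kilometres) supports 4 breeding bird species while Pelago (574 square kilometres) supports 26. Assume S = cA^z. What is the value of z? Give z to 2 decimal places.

0.32

Taking logs: ln S = ln c + z ln A, so z = (ln S₂ − ln S₁)/(ln A₂ − ln A₁).
z = ln(26/4) / ln(574/1.58) = ln(6.5) / ln(363.3) = 1.8718 / 5.8952 = 0.3175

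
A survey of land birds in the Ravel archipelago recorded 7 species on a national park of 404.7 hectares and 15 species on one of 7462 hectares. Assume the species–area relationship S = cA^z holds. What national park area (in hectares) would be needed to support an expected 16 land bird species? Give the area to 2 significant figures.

9600 hectares

z = ln(15/7) / ln(7462/404.7) = 0.7621 / 2.9144 = 0.2615
c = 7 / 404.7^0.2615 = 7 / 4.806 = 1.457
A = (16/1.457)^(1/0.2615) ⇒ ln A = ln(10.99)/0.2615 = 9.1644
A = e^9.1644 ≈ 9551 hectares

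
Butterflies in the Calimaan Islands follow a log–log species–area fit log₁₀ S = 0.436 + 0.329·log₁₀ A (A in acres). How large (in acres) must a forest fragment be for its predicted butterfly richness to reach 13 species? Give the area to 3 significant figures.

115 acres

13 = 2.729 × A^0.329  ⇒  A^0.329 = 13/2.729 = 4.764
ln A = ln(4.764) / 0.329 = 1.5610 / 0.329 = 4.7447
A = e^4.7447 ≈ 115 acres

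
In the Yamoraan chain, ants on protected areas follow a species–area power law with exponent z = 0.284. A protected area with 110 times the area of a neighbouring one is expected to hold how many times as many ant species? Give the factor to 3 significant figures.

S₂/S₁ = (A₂/A₁)^z = 110^0.284
ln(S₂/S₁) = 0.284 × ln 110 = 0.284 × 4.7005 = 1.3349
S₂/S₁ = e^1.3349 ≈ 3.8

3.80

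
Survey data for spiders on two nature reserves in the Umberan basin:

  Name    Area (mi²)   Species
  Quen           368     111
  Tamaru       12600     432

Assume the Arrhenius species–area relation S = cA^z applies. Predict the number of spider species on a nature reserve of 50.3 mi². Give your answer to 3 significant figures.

z = ln(432/111) / ln(12600/368) = 1.3589 / 3.5334 = 0.3846
c = 111 / 368^0.3846 = 111 / 9.701 = 11.44
S₃ = 11.44 × 50.3^0.3846 = 11.44 × 4.512 ≈ 51.63

51.6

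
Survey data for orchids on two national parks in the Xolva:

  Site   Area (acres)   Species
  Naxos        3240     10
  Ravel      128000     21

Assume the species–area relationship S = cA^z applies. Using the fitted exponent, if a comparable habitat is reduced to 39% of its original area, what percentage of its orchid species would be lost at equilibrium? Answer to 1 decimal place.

z = ln(21/10) / ln(128000/3240) = 0.7419 / 3.6765 = 0.2018
S_new/S_old = (A_new/A_old)^z = 0.39^0.2018 = exp(0.2018 × -0.9416) = 0.8269
Fraction lost = 1 − 0.8269 = 0.1731

17.3%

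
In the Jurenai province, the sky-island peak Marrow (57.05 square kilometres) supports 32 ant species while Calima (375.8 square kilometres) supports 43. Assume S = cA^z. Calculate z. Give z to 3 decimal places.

0.157

Taking logs: ln S = ln c + z ln A, so z = (ln S₂ − ln S₁)/(ln A₂ − ln A₁).
z = ln(43/32) / ln(375.8/57.05) = ln(1.344) / ln(6.587) = 0.2955 / 1.8851 = 0.1567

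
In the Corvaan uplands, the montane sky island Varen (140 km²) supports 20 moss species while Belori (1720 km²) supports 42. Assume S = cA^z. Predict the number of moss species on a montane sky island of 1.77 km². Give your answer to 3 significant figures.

5.49

z = ln(42/20) / ln(1720/140) = 0.7419 / 2.5084 = 0.2958
c = 20 / 140^0.2958 = 20 / 4.313 = 4.637
S₃ = 4.637 × 1.77^0.2958 = 4.637 × 1.184 ≈ 5.49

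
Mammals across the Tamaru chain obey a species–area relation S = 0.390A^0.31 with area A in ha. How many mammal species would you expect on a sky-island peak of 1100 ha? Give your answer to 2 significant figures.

S = 0.39 × 1100^0.31 = 0.39 × 8.767 ≈ 3.419

3.4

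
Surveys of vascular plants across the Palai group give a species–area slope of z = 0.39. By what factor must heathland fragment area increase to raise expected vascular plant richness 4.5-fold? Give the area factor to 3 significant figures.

47.3

(A₂/A₁)^0.39 = 4.5, so A₂/A₁ = 4.5^(1/0.39) = 4.5^2.564
ln(A₂/A₁) = ln 4.5 / 0.39 = 1.5041 / 0.39 = 3.8566
A₂/A₁ = e^3.8566 ≈ 47.3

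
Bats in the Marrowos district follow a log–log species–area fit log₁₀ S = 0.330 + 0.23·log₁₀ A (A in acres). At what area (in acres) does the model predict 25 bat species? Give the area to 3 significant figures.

25 = 2.138 × A^0.23  ⇒  A^0.23 = 25/2.138 = 11.69
ln A = ln(11.69) / 0.23 = 2.4590 / 0.23 = 10.6914
A = e^10.6914 ≈ 43976 acres

44000 acres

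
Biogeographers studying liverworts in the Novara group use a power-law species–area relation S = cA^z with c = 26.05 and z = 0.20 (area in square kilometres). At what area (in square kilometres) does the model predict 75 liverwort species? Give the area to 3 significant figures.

75 = 26.05 × A^0.2  ⇒  A^0.2 = 75/26.05 = 2.879
ln A = ln(2.879) / 0.2 = 1.0575 / 0.2 = 5.2874
A = e^5.2874 ≈ 197.8 square kilometres

198 square kilometres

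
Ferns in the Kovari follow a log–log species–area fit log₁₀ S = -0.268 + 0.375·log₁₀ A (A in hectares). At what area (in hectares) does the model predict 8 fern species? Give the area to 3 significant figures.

8 = 0.5395 × A^0.375  ⇒  A^0.375 = 8/0.5395 = 14.83
ln A = ln(14.83) / 0.375 = 2.6965 / 0.375 = 7.1908
A = e^7.1908 ≈ 1327 hectares

1330 hectares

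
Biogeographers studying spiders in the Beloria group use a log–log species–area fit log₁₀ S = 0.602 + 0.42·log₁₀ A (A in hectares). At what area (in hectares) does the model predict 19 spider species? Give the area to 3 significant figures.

19 = 3.999 × A^0.42  ⇒  A^0.42 = 19/3.999 = 4.751
ln A = ln(4.751) / 0.42 = 1.5583 / 0.42 = 3.7102
A = e^3.7102 ≈ 40.86 hectares

40.9 hectares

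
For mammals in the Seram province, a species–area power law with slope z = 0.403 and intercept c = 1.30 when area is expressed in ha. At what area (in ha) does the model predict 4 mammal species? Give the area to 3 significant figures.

16.3 ha

4 = 1.3 × A^0.403  ⇒  A^0.403 = 4/1.3 = 3.077
ln A = ln(3.077) / 0.403 = 1.1239 / 0.403 = 2.7889
A = e^2.7889 ≈ 16.26 ha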